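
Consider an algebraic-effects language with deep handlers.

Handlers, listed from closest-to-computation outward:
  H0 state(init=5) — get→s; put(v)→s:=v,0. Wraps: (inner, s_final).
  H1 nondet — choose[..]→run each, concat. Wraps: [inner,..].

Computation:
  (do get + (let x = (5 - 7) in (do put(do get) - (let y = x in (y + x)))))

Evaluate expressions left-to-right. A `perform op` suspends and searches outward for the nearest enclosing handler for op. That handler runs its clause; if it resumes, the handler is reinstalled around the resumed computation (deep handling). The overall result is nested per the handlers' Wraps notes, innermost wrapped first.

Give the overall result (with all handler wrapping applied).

Working:
get @ H0 ⇒ 5
get @ H0 ⇒ 5
put(5) @ H0 ⇒ s:=5
H0 returns (9, 5)
H1 returns [(9, 5)]
= [(9, 5)]

Answer: [(9, 5)]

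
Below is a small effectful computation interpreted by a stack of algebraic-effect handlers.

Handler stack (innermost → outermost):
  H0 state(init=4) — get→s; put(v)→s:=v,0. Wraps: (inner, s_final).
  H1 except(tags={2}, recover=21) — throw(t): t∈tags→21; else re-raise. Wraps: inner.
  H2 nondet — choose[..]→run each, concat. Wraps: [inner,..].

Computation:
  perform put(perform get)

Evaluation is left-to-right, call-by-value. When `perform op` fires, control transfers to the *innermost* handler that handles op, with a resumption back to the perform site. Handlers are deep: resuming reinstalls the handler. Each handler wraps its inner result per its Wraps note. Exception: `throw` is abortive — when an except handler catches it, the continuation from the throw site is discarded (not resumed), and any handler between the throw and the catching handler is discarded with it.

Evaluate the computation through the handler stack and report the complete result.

Answer: [(0, 4)]

Evaluation trace:
get @ H0 ⇒ 4
put(4) @ H0 ⇒ s:=4
H0 returns (0, 4)
H1 returns (0, 4)
H2 returns [(0, 4)]
= [(0, 4)]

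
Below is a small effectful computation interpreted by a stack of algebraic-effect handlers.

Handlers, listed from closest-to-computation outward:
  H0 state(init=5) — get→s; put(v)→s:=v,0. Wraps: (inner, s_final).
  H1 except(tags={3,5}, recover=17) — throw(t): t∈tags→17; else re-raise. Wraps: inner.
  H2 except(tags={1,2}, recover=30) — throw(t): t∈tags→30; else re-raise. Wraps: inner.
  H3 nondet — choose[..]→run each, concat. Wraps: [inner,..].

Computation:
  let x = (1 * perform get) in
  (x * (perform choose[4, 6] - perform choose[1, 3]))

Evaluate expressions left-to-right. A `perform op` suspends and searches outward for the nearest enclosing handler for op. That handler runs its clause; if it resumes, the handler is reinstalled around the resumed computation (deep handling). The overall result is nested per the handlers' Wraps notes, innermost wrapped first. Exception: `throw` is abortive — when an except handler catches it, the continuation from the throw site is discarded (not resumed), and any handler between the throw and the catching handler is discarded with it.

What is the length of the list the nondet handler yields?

Evaluation trace:
get @ H0 ⇒ 5
choose[4, 6] @ H3
  branch[0] choose=4:
    choose[1, 3] @ H3
      branch[0] choose=1:
        H0 returns (15, 5)
        H1 returns (15, 5)
        H2 returns (15, 5)
        H3 returns [(15, 5)]
      branch[1] choose=3:
        H0 returns (5, 5)
        H1 returns (5, 5)
        H2 returns (5, 5)
        H3 returns [(5, 5)]
  branch[1] choose=6:
    choose[1, 3] @ H3
      branch[0] choose=1:
        H0 returns (25, 5)
        H1 returns (25, 5)
        H2 returns (25, 5)
        H3 returns [(25, 5)]
      branch[1] choose=3:
        H0 returns (15, 5)
        H1 returns (15, 5)
        H2 returns (15, 5)
        H3 returns [(15, 5)]
= [(15, 5), (5, 5), (25, 5), (15, 5)]

Answer: 4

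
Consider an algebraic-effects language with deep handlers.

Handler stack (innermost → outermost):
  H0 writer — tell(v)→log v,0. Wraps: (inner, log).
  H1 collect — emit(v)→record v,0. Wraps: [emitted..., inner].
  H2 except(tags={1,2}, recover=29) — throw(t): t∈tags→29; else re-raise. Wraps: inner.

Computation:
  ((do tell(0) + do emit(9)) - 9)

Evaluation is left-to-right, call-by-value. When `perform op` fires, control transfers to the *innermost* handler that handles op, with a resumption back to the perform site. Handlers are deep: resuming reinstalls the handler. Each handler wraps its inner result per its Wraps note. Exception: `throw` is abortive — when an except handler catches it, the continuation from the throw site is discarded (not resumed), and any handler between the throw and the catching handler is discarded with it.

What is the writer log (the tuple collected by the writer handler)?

Answer: (0)

Evaluation trace:
tell(0) @ H0 ⇒ log+=0
emit(9) @ H1 ⇒ out+=9
H0 returns (-9, (0))
H1 returns [9, (-9, (0))]
H2 returns [9, (-9, (0))]
= [9, (-9, (0))]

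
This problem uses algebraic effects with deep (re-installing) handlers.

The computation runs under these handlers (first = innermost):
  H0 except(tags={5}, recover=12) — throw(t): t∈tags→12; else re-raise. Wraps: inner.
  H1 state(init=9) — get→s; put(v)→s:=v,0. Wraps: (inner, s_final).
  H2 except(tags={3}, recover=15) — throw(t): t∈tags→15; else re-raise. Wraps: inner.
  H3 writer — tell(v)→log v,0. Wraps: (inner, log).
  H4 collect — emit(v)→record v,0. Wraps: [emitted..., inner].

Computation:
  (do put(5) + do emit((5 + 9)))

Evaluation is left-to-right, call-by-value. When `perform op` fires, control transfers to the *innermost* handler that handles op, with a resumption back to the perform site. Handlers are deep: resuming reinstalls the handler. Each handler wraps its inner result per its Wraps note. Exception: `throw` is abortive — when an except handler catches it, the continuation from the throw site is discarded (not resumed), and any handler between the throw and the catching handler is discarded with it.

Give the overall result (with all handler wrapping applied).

Step-by-step:
put(5) @ H1 ⇒ s:=5
emit(14) @ H4 ⇒ out+=14
H0 returns 0
H1 returns (0, 5)
H2 returns (0, 5)
H3 returns ((0, 5), ())
H4 returns [14, ((0, 5), ())]
= [14, ((0, 5), ())]

Answer: [14, ((0, 5), ())]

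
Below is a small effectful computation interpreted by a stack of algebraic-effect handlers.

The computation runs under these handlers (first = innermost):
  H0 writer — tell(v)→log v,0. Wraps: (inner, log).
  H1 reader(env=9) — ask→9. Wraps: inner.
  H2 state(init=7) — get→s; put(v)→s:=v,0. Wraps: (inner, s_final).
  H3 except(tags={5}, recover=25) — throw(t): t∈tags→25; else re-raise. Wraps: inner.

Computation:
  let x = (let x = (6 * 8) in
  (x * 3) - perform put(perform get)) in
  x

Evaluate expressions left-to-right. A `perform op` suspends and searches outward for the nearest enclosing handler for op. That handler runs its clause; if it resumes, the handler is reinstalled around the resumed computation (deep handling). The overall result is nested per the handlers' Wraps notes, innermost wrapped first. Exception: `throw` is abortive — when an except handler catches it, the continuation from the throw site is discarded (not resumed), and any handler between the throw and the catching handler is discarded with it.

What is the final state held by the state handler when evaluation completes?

Working:
get @ H2 ⇒ 7
put(7) @ H2 ⇒ s:=7
H0 returns (144, ())
H1 returns (144, ())
H2 returns ((144, ()), 7)
H3 returns ((144, ()), 7)
= ((144, ()), 7)

Answer: 7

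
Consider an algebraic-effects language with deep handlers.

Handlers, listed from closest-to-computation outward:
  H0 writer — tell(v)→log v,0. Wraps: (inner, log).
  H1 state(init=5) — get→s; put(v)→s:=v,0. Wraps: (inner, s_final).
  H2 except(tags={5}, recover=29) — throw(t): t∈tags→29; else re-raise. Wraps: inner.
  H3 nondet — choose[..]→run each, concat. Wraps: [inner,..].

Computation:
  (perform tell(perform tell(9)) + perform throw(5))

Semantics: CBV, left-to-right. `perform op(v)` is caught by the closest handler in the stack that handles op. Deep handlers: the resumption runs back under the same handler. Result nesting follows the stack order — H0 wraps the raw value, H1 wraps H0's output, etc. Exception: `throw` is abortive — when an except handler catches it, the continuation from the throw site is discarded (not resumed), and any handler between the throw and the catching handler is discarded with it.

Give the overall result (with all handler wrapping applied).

Step-by-step:
tell(9) @ H0 ⇒ log+=9
tell(0) @ H0 ⇒ log+=0
throw(5) @ H2 caught ⇒ 29
H3 returns [29]
= [29]

Answer: [29]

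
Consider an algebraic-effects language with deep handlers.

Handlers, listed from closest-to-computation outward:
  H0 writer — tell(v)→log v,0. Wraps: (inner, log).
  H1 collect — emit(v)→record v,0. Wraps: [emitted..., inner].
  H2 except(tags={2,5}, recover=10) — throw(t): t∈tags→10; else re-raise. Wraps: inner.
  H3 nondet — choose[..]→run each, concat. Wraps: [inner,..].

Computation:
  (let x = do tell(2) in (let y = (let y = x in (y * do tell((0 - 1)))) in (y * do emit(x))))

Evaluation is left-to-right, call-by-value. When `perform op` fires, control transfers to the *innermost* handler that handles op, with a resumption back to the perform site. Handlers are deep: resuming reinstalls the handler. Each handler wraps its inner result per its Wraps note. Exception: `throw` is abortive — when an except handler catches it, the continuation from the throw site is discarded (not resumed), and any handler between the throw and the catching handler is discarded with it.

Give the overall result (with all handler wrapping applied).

Answer: [[0, (0, (2, -1))]]

Working:
tell(2) @ H0 ⇒ log+=2
tell(-1) @ H0 ⇒ log+=-1
emit(0) @ H1 ⇒ out+=0
H0 returns (0, (2, -1))
H1 returns [0, (0, (2, -1))]
H2 returns [0, (0, (2, -1))]
H3 returns [[0, (0, (2, -1))]]
= [[0, (0, (2, -1))]]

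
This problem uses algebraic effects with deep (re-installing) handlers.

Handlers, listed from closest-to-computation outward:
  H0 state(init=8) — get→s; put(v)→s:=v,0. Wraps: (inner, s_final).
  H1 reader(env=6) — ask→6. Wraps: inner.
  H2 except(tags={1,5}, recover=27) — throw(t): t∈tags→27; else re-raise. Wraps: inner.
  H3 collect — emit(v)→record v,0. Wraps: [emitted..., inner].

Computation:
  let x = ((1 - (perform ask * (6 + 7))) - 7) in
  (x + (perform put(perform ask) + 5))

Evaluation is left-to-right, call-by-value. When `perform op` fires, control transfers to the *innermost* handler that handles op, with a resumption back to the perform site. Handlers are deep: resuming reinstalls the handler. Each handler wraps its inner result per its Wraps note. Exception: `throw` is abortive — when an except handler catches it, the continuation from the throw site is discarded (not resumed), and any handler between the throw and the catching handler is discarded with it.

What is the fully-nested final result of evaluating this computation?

Step-by-step:
ask @ H1 ⇒ 6
ask @ H1 ⇒ 6
put(6) @ H0 ⇒ s:=6
H0 returns (-79, 6)
H1 returns (-79, 6)
H2 returns (-79, 6)
H3 returns [(-79, 6)]
= [(-79, 6)]

Answer: [(-79, 6)]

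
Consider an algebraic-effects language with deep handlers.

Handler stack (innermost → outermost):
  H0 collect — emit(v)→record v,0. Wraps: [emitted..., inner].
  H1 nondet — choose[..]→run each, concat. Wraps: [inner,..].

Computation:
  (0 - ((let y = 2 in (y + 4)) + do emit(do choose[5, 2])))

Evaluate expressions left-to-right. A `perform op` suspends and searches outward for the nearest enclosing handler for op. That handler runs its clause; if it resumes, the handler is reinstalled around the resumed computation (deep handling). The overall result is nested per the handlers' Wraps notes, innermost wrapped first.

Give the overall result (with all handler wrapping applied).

Answer: [[5, -6], [2, -6]]

Working:
choose[5, 2] @ H1
  branch[0] choose=5:
    emit(5) @ H0 ⇒ out+=5
    H0 returns [5, -6]
    H1 returns [[5, -6]]
  branch[1] choose=2:
    emit(2) @ H0 ⇒ out+=2
    H0 returns [2, -6]
    H1 returns [[2, -6]]
= [[5, -6], [2, -6]]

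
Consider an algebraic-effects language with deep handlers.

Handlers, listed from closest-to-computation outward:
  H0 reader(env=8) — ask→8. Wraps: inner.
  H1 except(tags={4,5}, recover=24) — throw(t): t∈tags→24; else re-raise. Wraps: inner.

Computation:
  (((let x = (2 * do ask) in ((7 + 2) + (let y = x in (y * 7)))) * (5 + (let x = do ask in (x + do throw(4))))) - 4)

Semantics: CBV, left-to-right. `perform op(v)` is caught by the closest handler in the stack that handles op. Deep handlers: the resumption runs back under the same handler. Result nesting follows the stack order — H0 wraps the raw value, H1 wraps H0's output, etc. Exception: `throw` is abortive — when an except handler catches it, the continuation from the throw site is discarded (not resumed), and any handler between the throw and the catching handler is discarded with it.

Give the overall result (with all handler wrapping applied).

Answer: 24

Evaluation trace:
ask @ H0 ⇒ 8
ask @ H0 ⇒ 8
throw(4) @ H1 caught ⇒ 24
= 24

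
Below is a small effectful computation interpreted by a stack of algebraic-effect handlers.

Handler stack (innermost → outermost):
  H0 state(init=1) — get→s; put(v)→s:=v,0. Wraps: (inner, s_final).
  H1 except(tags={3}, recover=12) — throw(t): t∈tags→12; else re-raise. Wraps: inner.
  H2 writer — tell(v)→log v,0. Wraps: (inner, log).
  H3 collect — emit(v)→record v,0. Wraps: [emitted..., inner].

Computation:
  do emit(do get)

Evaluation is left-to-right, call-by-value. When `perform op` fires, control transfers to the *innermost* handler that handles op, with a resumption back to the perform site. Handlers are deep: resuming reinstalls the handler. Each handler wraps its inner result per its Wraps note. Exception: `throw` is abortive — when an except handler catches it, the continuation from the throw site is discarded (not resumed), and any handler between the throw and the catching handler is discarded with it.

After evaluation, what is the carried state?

Answer: 1

Working:
get @ H0 ⇒ 1
emit(1) @ H3 ⇒ out+=1
H0 returns (0, 1)
H1 returns (0, 1)
H2 returns ((0, 1), ())
H3 returns [1, ((0, 1), ())]
= [1, ((0, 1), ())]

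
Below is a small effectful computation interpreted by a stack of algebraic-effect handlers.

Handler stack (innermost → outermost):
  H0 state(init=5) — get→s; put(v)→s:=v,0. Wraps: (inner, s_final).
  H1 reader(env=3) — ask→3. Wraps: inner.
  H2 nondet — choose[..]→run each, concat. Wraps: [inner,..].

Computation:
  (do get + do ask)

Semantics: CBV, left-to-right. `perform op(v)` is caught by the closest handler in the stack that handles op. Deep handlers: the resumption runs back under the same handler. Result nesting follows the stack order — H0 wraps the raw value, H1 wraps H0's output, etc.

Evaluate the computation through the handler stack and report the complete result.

Step-by-step:
get @ H0 ⇒ 5
ask @ H1 ⇒ 3
H0 returns (8, 5)
H1 returns (8, 5)
H2 returns [(8, 5)]
= [(8, 5)]

Answer: [(8, 5)]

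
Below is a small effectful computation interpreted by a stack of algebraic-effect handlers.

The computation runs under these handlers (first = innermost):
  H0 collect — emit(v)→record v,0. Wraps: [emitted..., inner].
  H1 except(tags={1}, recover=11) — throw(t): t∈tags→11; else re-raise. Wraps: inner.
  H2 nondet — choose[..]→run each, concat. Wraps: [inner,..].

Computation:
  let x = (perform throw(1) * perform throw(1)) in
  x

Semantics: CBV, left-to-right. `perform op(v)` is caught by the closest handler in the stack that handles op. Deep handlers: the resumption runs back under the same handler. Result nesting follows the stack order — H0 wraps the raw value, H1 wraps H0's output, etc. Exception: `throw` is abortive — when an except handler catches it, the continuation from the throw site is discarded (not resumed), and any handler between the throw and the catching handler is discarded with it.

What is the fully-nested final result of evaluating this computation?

Answer: [11]

Working:
throw(1) @ H1 caught ⇒ 11
H2 returns [11]
= [11]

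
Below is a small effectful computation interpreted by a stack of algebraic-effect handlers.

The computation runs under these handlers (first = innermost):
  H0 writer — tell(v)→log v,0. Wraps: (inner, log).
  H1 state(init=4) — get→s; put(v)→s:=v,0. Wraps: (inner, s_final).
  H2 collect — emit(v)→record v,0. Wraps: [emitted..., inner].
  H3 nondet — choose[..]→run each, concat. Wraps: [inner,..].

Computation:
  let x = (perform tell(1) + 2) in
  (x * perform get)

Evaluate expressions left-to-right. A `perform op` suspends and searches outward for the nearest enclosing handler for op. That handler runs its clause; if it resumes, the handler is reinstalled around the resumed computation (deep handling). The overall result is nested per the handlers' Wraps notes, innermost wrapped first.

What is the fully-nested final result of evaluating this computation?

Answer: [[((8, (1)), 4)]]

Step-by-step:
tell(1) @ H0 ⇒ log+=1
get @ H1 ⇒ 4
H0 returns (8, (1))
H1 returns ((8, (1)), 4)
H2 returns [((8, (1)), 4)]
H3 returns [[((8, (1)), 4)]]
= [[((8, (1)), 4)]]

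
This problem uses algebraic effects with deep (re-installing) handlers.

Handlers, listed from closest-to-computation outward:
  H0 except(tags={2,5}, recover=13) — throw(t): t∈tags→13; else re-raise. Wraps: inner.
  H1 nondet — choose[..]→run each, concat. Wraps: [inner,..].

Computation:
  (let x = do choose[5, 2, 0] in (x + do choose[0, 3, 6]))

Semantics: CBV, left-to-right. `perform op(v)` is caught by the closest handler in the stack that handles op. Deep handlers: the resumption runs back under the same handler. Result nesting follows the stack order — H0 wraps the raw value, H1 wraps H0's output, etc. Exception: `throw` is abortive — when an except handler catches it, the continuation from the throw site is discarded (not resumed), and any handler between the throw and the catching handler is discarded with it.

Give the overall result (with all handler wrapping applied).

Answer: [5, 8, 11, 2, 5, 8, 0, 3, 6]

Step-by-step:
choose[5, 2, 0] @ H1
  branch[0] choose=5:
    choose[0, 3, 6] @ H1
      branch[0] choose=0:
        H0 returns 5
        H1 returns [5]
      branch[1] choose=3:
        H0 returns 8
        H1 returns [8]
      branch[2] choose=6:
        H0 returns 11
        H1 returns [11]
  branch[1] choose=2:
    choose[0, 3, 6] @ H1
      branch[0] choose=0:
        H0 returns 2
        H1 returns [2]
      branch[1] choose=3:
        H0 returns 5
        H1 returns [5]
      branch[2] choose=6:
        H0 returns 8
        H1 returns [8]
  branch[2] choose=0:
    choose[0, 3, 6] @ H1
      branch[0] choose=0:
        H0 returns 0
        H1 returns [0]
      branch[1] choose=3:
        H0 returns 3
        H1 returns [3]
      branch[2] choose=6:
        H0 returns 6
        H1 returns [6]
= [5, 8, 11, 2, 5, 8, 0, 3, 6]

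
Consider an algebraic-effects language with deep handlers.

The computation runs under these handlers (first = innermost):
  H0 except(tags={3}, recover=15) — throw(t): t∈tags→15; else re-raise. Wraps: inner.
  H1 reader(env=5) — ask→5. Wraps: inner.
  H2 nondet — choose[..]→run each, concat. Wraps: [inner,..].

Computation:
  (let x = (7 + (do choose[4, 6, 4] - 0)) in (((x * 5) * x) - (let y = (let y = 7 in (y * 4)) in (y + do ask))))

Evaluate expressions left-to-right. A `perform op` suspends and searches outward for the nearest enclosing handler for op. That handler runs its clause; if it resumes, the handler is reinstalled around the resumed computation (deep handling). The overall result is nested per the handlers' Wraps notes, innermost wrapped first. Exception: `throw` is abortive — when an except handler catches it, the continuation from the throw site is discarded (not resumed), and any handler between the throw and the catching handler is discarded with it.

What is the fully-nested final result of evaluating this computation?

Answer: [572, 812, 572]

Evaluation trace:
choose[4, 6, 4] @ H2
  branch[0] choose=4:
    ask @ H1 ⇒ 5
    H0 returns 572
    H1 returns 572
    H2 returns [572]
  branch[1] choose=6:
    ask @ H1 ⇒ 5
    H0 returns 812
    H1 returns 812
    H2 returns [812]
  branch[2] choose=4:
    ask @ H1 ⇒ 5
    H0 returns 572
    H1 returns 572
    H2 returns [572]
= [572, 812, 572]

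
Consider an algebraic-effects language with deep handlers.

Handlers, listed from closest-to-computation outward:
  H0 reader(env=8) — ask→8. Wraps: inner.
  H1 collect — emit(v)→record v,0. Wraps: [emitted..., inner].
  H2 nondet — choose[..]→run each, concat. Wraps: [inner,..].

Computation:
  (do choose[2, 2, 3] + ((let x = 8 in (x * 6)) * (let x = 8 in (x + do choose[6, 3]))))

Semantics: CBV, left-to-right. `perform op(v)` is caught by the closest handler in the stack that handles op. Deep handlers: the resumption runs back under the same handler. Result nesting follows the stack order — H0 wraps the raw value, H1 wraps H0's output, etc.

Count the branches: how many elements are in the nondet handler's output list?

Answer: 6

Step-by-step:
choose[2, 2, 3] @ H2
  branch[0] choose=2:
    choose[6, 3] @ H2
      branch[0] choose=6:
        H0 returns 674
        H1 returns [674]
        H2 returns [[674]]
      branch[1] choose=3:
        H0 returns 530
        H1 returns [530]
        H2 returns [[530]]
  branch[1] choose=2:
    choose[6, 3] @ H2
      branch[0] choose=6:
        H0 returns 674
        H1 returns [674]
        H2 returns [[674]]
      branch[1] choose=3:
        H0 returns 530
        H1 returns [530]
        H2 returns [[530]]
  branch[2] choose=3:
    choose[6, 3] @ H2
      branch[0] choose=6:
        H0 returns 675
        H1 returns [675]
        H2 returns [[675]]
      branch[1] choose=3:
        H0 returns 531
        H1 returns [531]
        H2 returns [[531]]
= [[674], [530], [674], [530], [675], [531]]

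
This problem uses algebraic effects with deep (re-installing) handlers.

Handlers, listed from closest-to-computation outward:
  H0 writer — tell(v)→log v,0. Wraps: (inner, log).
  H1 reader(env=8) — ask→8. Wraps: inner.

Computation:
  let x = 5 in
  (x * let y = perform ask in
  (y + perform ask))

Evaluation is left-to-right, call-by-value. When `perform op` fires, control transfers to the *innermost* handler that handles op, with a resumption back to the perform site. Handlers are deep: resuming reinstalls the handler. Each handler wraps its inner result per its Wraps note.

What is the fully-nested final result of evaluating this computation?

Answer: (80, ())

Working:
ask @ H1 ⇒ 8
ask @ H1 ⇒ 8
H0 returns (80, ())
H1 returns (80, ())
= (80, ())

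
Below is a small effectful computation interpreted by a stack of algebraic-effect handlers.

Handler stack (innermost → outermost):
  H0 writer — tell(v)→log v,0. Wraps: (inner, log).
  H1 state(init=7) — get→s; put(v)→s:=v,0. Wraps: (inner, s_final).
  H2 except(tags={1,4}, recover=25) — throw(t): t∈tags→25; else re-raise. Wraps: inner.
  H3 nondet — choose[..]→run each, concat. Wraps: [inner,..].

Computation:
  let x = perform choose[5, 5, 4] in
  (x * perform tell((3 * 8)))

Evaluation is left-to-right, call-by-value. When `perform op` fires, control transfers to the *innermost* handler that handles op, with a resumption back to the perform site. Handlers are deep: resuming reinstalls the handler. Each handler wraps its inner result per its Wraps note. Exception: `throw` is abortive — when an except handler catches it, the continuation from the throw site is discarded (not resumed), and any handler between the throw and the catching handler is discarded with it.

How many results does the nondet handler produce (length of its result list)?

Step-by-step:
choose[5, 5, 4] @ H3
  branch[0] choose=5:
    tell(24) @ H0 ⇒ log+=24
    H0 returns (0, (24))
    H1 returns ((0, (24)), 7)
    H2 returns ((0, (24)), 7)
    H3 returns [((0, (24)), 7)]
  branch[1] choose=5:
    tell(24) @ H0 ⇒ log+=24
    H0 returns (0, (24))
    H1 returns ((0, (24)), 7)
    H2 returns ((0, (24)), 7)
    H3 returns [((0, (24)), 7)]
  branch[2] choose=4:
    tell(24) @ H0 ⇒ log+=24
    H0 returns (0, (24))
    H1 returns ((0, (24)), 7)
    H2 returns ((0, (24)), 7)
    H3 returns [((0, (24)), 7)]
= [((0, (24)), 7), ((0, (24)), 7), ((0, (24)), 7)]

Answer: 3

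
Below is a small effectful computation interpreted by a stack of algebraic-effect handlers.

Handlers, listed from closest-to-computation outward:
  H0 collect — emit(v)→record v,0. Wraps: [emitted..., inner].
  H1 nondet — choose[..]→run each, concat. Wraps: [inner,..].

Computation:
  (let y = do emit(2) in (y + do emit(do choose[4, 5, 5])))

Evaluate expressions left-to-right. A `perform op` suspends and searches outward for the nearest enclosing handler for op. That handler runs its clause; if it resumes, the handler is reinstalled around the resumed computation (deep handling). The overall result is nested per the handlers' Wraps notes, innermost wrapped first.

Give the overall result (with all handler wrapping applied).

Working:
emit(2) @ H0 ⇒ out+=2
choose[4, 5, 5] @ H1
  branch[0] choose=4:
    emit(4) @ H0 ⇒ out+=4
    H0 returns [2, 4, 0]
    H1 returns [[2, 4, 0]]
  branch[1] choose=5:
    emit(5) @ H0 ⇒ out+=5
    H0 returns [2, 5, 0]
    H1 returns [[2, 5, 0]]
  branch[2] choose=5:
    emit(5) @ H0 ⇒ out+=5
    H0 returns [2, 5, 0]
    H1 returns [[2, 5, 0]]
= [[2, 4, 0], [2, 5, 0], [2, 5, 0]]

Answer: [[2, 4, 0], [2, 5, 0], [2, 5, 0]]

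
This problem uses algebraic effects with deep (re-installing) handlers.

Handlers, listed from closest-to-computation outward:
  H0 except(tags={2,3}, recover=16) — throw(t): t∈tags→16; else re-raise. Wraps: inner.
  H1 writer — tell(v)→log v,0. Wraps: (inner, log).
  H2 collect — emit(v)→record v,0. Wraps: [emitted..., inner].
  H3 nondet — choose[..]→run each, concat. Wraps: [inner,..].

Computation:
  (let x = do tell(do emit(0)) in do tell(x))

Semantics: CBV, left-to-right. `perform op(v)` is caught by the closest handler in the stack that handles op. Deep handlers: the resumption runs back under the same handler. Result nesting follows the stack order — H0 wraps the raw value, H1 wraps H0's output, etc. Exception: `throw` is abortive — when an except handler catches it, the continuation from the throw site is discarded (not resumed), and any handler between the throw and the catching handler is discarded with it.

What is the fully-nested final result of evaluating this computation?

Step-by-step:
emit(0) @ H2 ⇒ out+=0
tell(0) @ H1 ⇒ log+=0
tell(0) @ H1 ⇒ log+=0
H0 returns 0
H1 returns (0, (0, 0))
H2 returns [0, (0, (0, 0))]
H3 returns [[0, (0, (0, 0))]]
= [[0, (0, (0, 0))]]

Answer: [[0, (0, (0, 0))]]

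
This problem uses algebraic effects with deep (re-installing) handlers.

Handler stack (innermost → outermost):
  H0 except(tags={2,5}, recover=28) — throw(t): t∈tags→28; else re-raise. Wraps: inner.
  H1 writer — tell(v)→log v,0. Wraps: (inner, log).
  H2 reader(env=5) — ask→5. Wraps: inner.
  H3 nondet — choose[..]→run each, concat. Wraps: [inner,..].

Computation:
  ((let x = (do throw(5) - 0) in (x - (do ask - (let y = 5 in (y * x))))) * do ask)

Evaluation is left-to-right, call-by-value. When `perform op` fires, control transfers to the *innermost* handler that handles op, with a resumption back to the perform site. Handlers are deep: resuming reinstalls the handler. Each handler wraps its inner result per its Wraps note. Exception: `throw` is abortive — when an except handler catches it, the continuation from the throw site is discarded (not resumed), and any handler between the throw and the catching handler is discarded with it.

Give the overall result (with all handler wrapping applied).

Evaluation trace:
throw(5) @ H0 caught ⇒ 28
H1 returns (28, ())
H2 returns (28, ())
H3 returns [(28, ())]
= [(28, ())]

Answer: [(28, ())]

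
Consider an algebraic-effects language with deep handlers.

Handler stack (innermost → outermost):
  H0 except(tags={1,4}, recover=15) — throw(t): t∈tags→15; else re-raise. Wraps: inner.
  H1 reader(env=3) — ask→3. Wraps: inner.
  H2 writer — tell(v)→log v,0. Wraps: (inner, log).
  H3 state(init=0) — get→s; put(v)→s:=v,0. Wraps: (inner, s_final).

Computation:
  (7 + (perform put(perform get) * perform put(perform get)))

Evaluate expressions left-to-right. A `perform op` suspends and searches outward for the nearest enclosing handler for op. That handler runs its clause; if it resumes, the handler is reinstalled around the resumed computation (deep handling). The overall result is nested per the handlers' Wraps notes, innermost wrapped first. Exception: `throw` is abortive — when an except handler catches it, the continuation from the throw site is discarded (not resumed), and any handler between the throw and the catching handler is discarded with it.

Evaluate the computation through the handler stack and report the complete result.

Answer: ((7, ()), 0)

Step-by-step:
get @ H3 ⇒ 0
put(0) @ H3 ⇒ s:=0
get @ H3 ⇒ 0
put(0) @ H3 ⇒ s:=0
H0 returns 7
H1 returns 7
H2 returns (7, ())
H3 returns ((7, ()), 0)
= ((7, ()), 0)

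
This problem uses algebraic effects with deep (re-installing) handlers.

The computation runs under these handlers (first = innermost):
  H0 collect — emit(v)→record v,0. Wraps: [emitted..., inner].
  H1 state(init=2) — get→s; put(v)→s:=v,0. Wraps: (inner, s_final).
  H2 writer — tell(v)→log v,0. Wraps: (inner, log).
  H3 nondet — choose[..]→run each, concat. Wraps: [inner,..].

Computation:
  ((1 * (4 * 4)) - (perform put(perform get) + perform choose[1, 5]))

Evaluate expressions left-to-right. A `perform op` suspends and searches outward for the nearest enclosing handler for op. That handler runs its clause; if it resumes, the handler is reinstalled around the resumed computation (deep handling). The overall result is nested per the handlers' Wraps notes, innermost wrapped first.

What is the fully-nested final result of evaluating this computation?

Answer: [(([15], 2), ()), (([11], 2), ())]

Step-by-step:
get @ H1 ⇒ 2
put(2) @ H1 ⇒ s:=2
choose[1, 5] @ H3
  branch[0] choose=1:
    H0 returns [15]
    H1 returns ([15], 2)
    H2 returns (([15], 2), ())
    H3 returns [(([15], 2), ())]
  branch[1] choose=5:
    H0 returns [11]
    H1 returns ([11], 2)
    H2 returns (([11], 2), ())
    H3 returns [(([11], 2), ())]
= [(([15], 2), ()), (([11], 2), ())]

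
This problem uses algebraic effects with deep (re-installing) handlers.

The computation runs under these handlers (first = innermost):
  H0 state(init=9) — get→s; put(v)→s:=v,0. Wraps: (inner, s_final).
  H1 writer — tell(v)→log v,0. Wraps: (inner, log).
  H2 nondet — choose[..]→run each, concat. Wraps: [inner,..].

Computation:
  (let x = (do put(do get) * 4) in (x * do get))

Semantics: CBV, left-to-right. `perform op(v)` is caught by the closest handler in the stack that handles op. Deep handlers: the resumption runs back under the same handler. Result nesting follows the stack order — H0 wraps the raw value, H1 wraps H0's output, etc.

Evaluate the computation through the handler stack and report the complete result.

Answer: [((0, 9), ())]

Evaluation trace:
get @ H0 ⇒ 9
put(9) @ H0 ⇒ s:=9
get @ H0 ⇒ 9
H0 returns (0, 9)
H1 returns ((0, 9), ())
H2 returns [((0, 9), ())]
= [((0, 9), ())]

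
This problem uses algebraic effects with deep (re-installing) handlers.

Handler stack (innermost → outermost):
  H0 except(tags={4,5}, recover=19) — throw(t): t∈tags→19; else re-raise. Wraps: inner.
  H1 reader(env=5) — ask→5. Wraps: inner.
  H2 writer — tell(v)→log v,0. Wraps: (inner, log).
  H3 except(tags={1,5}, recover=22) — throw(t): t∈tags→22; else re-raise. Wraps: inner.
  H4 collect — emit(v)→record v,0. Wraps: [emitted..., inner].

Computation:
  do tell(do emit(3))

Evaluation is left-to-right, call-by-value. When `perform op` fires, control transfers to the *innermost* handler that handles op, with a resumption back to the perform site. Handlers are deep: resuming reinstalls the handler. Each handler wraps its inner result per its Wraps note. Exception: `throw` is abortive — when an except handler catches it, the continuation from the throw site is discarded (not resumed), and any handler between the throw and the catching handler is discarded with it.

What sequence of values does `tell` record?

Answer: (0)

Evaluation trace:
emit(3) @ H4 ⇒ out+=3
tell(0) @ H2 ⇒ log+=0
H0 returns 0
H1 returns 0
H2 returns (0, (0))
H3 returns (0, (0))
H4 returns [3, (0, (0))]
= [3, (0, (0))]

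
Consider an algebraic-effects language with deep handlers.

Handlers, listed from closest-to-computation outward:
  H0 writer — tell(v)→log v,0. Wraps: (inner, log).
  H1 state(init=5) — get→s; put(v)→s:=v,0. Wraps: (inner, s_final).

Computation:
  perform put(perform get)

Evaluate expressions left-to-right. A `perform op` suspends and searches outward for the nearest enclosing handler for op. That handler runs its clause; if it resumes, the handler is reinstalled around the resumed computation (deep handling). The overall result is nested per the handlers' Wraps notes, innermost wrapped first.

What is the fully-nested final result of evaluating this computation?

Answer: ((0, ()), 5)

Evaluation trace:
get @ H1 ⇒ 5
put(5) @ H1 ⇒ s:=5
H0 returns (0, ())
H1 returns ((0, ()), 5)
= ((0, ()), 5)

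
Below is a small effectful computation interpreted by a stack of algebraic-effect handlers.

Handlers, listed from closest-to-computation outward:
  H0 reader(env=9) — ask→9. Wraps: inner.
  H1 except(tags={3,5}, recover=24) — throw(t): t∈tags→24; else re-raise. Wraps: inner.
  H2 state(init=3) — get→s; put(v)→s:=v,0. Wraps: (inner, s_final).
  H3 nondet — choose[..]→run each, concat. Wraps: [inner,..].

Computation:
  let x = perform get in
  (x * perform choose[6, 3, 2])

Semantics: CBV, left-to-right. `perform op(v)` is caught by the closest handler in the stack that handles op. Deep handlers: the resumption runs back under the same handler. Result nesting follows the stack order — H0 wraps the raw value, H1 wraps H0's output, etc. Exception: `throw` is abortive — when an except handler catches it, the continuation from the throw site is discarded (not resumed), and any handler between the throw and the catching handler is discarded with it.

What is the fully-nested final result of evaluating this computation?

Step-by-step:
get @ H2 ⇒ 3
choose[6, 3, 2] @ H3
  branch[0] choose=6:
    H0 returns 18
    H1 returns 18
    H2 returns (18, 3)
    H3 returns [(18, 3)]
  branch[1] choose=3:
    H0 returns 9
    H1 returns 9
    H2 returns (9, 3)
    H3 returns [(9, 3)]
  branch[2] choose=2:
    H0 returns 6
    H1 returns 6
    H2 returns (6, 3)
    H3 returns [(6, 3)]
= [(18, 3), (9, 3), (6, 3)]

Answer: [(18, 3), (9, 3), (6, 3)]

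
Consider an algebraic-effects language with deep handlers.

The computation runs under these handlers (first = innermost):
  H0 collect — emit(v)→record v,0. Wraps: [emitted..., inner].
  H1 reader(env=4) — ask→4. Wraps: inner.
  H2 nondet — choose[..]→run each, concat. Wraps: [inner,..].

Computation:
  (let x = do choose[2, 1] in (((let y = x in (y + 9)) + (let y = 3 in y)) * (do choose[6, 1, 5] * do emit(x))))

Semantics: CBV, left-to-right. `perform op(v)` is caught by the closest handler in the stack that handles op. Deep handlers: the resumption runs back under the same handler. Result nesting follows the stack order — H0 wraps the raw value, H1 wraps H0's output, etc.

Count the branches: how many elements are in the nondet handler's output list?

Evaluation trace:
choose[2, 1] @ H2
  branch[0] choose=2:
    choose[6, 1, 5] @ H2
      branch[0] choose=6:
        emit(2) @ H0 ⇒ out+=2
        H0 returns [2, 0]
        H1 returns [2, 0]
        H2 returns [[2, 0]]
      branch[1] choose=1:
        emit(2) @ H0 ⇒ out+=2
        H0 returns [2, 0]
        H1 returns [2, 0]
        H2 returns [[2, 0]]
      branch[2] choose=5:
        emit(2) @ H0 ⇒ out+=2
        H0 returns [2, 0]
        H1 returns [2, 0]
        H2 returns [[2, 0]]
  branch[1] choose=1:
    choose[6, 1, 5] @ H2
      branch[0] choose=6:
        emit(1) @ H0 ⇒ out+=1
        H0 returns [1, 0]
        H1 returns [1, 0]
        H2 returns [[1, 0]]
      branch[1] choose=1:
        emit(1) @ H0 ⇒ out+=1
        H0 returns [1, 0]
        H1 returns [1, 0]
        H2 returns [[1, 0]]
      branch[2] choose=5:
        emit(1) @ H0 ⇒ out+=1
        H0 returns [1, 0]
        H1 returns [1, 0]
        H2 returns [[1, 0]]
= [[2, 0], [2, 0], [2, 0], [1, 0], [1, 0], [1, 0]]

Answer: 6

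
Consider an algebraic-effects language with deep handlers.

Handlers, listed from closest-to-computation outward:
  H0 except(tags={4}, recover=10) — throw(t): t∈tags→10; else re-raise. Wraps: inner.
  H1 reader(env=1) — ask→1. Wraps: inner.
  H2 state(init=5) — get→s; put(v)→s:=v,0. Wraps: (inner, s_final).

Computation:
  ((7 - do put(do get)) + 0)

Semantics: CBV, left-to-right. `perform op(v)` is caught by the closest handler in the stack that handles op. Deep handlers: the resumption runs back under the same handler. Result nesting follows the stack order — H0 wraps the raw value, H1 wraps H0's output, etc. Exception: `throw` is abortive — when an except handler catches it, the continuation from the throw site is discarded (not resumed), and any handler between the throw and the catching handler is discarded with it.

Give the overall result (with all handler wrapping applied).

Evaluation trace:
get @ H2 ⇒ 5
put(5) @ H2 ⇒ s:=5
H0 returns 7
H1 returns 7
H2 returns (7, 5)
= (7, 5)

Answer: (7, 5)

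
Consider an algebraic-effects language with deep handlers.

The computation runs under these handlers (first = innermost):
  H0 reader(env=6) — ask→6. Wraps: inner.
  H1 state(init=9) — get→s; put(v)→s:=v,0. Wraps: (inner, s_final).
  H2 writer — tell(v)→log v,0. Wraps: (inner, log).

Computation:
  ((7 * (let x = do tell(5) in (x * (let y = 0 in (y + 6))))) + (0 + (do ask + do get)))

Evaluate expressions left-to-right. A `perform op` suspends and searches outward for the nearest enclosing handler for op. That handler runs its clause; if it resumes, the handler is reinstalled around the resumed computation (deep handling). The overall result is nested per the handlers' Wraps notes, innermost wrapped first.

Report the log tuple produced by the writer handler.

Evaluation trace:
tell(5) @ H2 ⇒ log+=5
ask @ H0 ⇒ 6
get @ H1 ⇒ 9
H0 returns 15
H1 returns (15, 9)
H2 returns ((15, 9), (5))
= ((15, 9), (5))

Answer: (5)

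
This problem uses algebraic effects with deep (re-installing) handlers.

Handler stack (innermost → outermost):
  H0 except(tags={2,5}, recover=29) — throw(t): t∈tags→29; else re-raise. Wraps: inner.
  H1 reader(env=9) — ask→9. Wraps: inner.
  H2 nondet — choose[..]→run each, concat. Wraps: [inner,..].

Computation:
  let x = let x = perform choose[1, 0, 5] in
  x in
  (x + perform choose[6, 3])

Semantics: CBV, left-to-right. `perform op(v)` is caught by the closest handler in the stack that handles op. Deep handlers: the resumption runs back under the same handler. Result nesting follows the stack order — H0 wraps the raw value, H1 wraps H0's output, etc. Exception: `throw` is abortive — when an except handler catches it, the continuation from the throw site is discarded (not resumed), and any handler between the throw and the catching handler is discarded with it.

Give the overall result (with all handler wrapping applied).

Evaluation trace:
choose[1, 0, 5] @ H2
  branch[0] choose=1:
    choose[6, 3] @ H2
      branch[0] choose=6:
        H0 returns 7
        H1 returns 7
        H2 returns [7]
      branch[1] choose=3:
        H0 returns 4
        H1 returns 4
        H2 returns [4]
  branch[1] choose=0:
    choose[6, 3] @ H2
      branch[0] choose=6:
        H0 returns 6
        H1 returns 6
        H2 returns [6]
      branch[1] choose=3:
        H0 returns 3
        H1 returns 3
        H2 returns [3]
  branch[2] choose=5:
    choose[6, 3] @ H2
      branch[0] choose=6:
        H0 returns 11
        H1 returns 11
        H2 returns [11]
      branch[1] choose=3:
        H0 returns 8
        H1 returns 8
        H2 returns [8]
= [7, 4, 6, 3, 11, 8]

Answer: [7, 4, 6, 3, 11, 8]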